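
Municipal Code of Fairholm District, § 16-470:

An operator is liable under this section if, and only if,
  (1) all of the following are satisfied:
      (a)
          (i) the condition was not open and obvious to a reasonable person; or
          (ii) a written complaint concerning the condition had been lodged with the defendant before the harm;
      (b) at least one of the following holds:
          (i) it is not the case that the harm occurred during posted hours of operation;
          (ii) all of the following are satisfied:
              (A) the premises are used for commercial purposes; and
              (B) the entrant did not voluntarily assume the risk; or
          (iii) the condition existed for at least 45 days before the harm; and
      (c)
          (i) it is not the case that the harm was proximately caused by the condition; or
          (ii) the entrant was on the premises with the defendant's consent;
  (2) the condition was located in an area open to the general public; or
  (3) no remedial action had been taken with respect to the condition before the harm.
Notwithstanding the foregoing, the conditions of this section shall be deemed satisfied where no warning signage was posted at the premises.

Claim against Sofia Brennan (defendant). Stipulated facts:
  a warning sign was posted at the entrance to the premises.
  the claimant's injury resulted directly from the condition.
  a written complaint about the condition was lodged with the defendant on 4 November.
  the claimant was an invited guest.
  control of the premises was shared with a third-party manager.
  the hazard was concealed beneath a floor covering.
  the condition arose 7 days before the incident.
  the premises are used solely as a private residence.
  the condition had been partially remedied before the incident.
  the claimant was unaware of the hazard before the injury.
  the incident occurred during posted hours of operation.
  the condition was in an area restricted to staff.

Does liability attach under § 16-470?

(i) not open/obvious — satisfied.
(ii) complaint lodged — satisfied.
(a) = T OR T = true.
(i) not (during posted hours) — fails.
(A) commercial use — fails.
(B) no assumed risk — satisfied.
So (ii) is not satisfied (F AND T).
(iii) condition ≥45 days old — not met.
(b): F OR F OR F → false.
(i) not (proximate cause) — not satisfied.
(ii) consent to enter — met.
So (c) is satisfied (F OR T).
(1) = T AND F AND T = false.
(2) public area — fails.
(3) no remedial action — fails.
So Overall is not satisfied (F OR F OR F).
Exception (no signage posted) — not satisfied.
Result: main false OR exception false → false.

No — not liable.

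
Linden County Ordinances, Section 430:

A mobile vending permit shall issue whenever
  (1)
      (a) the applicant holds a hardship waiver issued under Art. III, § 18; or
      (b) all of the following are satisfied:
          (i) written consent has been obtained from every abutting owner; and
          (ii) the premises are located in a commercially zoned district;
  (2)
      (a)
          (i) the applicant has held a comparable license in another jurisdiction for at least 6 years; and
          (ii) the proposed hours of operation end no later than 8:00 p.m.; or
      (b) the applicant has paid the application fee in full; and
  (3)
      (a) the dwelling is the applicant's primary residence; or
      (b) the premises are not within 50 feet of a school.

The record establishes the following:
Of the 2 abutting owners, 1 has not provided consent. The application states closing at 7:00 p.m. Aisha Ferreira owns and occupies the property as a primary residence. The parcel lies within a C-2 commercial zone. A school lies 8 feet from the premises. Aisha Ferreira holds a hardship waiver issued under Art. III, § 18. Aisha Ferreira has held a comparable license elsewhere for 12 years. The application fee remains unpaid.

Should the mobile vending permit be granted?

(a) hardship waiver — satisfied.
(i) all abutters consent — not met.
(ii) commercially zoned — satisfied.
(b) = F AND T = false.
So (1) is satisfied (T OR F).
(i) prior license ≥ 6 yr — satisfied.
(ii) closes by 8 p.m. — met.
(a): T AND T → true.
(b) fee paid — not met.
(2): T OR F → true.
(a) primary residence — satisfied.
(b) ≥50 ft from school — fails.
So (3) is satisfied (T OR F).
So Overall is satisfied (T AND T AND T).

Yes — granted.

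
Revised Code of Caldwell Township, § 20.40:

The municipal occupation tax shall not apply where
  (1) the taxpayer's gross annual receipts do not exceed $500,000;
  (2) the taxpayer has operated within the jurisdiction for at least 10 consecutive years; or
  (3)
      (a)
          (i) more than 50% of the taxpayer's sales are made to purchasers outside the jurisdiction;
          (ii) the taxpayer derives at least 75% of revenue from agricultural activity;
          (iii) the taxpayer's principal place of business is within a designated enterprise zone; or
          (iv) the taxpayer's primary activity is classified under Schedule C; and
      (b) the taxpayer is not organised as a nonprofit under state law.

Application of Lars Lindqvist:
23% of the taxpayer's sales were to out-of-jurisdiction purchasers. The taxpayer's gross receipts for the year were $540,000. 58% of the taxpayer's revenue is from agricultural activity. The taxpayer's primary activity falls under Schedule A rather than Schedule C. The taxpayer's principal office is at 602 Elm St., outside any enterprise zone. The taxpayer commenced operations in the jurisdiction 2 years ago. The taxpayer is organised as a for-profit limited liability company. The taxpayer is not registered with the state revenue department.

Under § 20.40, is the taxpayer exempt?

No — not exempt.

(1) receipts ≤ $500,000 — not met.
(2) ≥ 10 yrs in jurisdiction — not met.
(i) >50% out-of-jur. sales — not satisfied.
(ii) ≥75% agricultural — not satisfied.
(iii) in enterprise zone — not satisfied.
(iv) Schedule C activity — not met.
(a): F OR F OR F OR F → false.
(b) not (nonprofit) — satisfied.
(3) = F AND T = false.
So Overall is not satisfied (F OR F OR F).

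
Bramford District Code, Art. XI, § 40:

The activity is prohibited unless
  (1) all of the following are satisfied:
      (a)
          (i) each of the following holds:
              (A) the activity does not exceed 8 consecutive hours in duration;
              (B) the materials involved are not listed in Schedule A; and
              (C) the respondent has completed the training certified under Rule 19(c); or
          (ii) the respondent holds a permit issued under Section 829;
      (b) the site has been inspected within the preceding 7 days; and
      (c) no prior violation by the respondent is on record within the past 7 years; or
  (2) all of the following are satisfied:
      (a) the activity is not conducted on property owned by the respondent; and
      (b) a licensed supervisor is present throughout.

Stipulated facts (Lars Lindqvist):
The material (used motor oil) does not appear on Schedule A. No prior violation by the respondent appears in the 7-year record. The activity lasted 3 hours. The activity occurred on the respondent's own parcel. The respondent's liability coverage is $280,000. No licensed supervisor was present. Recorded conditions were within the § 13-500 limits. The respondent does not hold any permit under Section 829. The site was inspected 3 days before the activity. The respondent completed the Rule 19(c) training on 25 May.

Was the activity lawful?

Yes — lawful.

(A) ≤ 8 hrs duration — holds.
(B) not (Schedule A material) — satisfied.
(C) training certified — satisfied.
(i) = T AND T AND T = true.
(ii) holds permit — not satisfied.
So (a) is satisfied (T OR F).
(b) site inspected — met.
(c) no prior violation — satisfied.
So (1) is satisfied (T AND T AND T).
(a) not (own property) — fails.
(b) supervisor present — fails.
(2): F AND F → false.
Overall = T OR F = true.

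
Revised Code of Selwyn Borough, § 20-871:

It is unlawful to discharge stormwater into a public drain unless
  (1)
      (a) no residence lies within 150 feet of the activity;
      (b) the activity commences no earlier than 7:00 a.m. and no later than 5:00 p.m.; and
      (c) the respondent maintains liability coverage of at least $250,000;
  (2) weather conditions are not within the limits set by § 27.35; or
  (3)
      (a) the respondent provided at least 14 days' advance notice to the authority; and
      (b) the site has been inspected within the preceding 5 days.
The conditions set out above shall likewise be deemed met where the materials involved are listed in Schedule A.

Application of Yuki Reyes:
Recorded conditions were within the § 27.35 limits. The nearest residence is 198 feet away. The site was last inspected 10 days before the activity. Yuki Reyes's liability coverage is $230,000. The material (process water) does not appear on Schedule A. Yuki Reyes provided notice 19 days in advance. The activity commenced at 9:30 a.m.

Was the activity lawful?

No — unlawful.

(a) no residence in 150 ft — holds.
(b) start within hours — holds.
(c) coverage ≥ $250,000 — not satisfied.
(1): T AND T AND F → false.
(2) not (weather ok) — fails.
(a) ≥14 days' notice — holds.
(b) site inspected — not satisfied.
(3): T AND F → false.
Overall = F OR F OR F = false.
Exception (Schedule A material) — not satisfied.
Result: main false OR exception false → false.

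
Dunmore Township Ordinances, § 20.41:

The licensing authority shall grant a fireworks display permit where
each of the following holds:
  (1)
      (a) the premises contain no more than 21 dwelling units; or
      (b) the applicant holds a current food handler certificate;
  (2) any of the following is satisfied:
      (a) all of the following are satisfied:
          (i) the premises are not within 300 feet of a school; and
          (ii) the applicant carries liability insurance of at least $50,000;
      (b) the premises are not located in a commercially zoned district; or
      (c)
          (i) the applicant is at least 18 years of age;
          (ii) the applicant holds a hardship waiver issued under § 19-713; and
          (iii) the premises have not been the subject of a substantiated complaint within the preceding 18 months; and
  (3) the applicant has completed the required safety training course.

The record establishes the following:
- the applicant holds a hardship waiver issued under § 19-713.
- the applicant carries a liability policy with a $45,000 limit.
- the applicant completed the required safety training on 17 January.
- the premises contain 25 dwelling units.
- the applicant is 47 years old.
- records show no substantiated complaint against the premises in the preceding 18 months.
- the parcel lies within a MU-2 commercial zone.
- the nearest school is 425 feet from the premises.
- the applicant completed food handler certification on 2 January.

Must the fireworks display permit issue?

(a) ≤ 21 units — not met.
(b) food handler cert. — met.
(1) = F OR T = true.
(i) ≥300 ft from school — holds.
(ii) insurance ≥ $50,000 — not met.
(a): T AND F → false.
(b) not (commercially zoned) — fails.
(i) age ≥ 18 — holds.
(ii) hardship waiver — holds.
(iii) no complaint in 18 mo. — holds.
So (c) is satisfied (T AND T AND T).
So (2) is satisfied (F OR F OR T).
(3) safety training — met.
So Overall is satisfied (T AND T AND T).

Yes — granted.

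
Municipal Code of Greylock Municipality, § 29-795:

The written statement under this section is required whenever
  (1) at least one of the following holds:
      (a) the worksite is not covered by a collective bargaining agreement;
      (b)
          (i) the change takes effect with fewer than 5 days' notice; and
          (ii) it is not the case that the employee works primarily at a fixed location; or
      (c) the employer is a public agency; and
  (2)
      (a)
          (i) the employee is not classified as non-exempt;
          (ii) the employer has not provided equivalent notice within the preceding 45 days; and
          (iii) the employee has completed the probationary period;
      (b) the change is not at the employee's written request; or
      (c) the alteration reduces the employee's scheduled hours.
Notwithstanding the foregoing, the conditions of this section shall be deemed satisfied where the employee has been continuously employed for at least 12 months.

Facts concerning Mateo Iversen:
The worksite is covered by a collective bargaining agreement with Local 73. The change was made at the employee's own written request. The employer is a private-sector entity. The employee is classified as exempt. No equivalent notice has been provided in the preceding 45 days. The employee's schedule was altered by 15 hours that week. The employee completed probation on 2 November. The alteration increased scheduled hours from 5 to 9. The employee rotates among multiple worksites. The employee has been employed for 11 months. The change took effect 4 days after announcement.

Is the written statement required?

(a) no CBA — not met.
(i) < 5 days' notice — satisfied.
(ii) not (fixed location) — met.
(b) = T AND T = true.
(c) public agency — not satisfied.
(1) = F OR T OR F = true.
(i) not (non-exempt) — holds.
(ii) no recent notice — met.
(iii) past probation — holds.
(a) = T AND T AND T = true.
(b) not employee-requested — fails.
(c) hours reduced — not met.
(2) = T OR F OR F = true.
Overall = T AND T = true.
Exception (tenure ≥ 12 mo.) — not satisfied.
Result: main true OR exception false → true.

Yes — required.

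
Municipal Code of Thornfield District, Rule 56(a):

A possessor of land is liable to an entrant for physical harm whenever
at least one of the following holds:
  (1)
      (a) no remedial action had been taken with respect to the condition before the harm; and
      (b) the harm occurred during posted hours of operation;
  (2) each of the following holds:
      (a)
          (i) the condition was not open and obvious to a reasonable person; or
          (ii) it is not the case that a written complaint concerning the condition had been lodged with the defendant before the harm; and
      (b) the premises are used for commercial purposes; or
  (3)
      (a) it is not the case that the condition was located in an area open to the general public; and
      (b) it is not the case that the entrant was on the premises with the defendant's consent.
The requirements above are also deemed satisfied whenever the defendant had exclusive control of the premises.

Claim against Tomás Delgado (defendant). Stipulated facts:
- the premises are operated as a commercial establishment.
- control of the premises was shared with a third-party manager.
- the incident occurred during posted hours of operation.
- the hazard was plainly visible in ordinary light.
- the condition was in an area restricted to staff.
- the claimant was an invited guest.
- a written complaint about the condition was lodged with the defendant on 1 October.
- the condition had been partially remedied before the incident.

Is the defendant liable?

(a) no remedial action — not met.
(b) during posted hours — met.
(1): F AND T → false.
(i) not open/obvious — not satisfied.
(ii) not (complaint lodged) — fails.
So (a) is not satisfied (F OR F).
(b) commercial use — met.
(2): F AND T → false.
(a) not (public area) — holds.
(b) not (consent to enter) — not satisfied.
So (3) is not satisfied (T AND F).
Overall = F OR F OR F = false.
Exception (exclusive control) — not satisfied.
Result: main false OR exception false → false.

No — not liable.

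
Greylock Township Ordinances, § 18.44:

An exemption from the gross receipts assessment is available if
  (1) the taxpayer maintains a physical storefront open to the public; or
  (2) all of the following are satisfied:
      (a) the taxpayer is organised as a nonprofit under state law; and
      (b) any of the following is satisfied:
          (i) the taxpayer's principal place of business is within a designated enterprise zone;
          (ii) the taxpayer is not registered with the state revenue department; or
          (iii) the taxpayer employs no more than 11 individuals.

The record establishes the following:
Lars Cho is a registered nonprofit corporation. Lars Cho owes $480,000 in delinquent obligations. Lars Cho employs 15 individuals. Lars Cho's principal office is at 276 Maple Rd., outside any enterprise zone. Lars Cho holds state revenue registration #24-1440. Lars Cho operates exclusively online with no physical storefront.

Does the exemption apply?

(1) has storefront — not met.
(a) nonprofit — satisfied.
(i) in enterprise zone — not satisfied.
(ii) not (state-registered) — fails.
(iii) ≤ 11 employees — not met.
(b): F OR F OR F → false.
So (2) is not satisfied (T AND F).
So Overall is not satisfied (F OR F).

No — not exempt.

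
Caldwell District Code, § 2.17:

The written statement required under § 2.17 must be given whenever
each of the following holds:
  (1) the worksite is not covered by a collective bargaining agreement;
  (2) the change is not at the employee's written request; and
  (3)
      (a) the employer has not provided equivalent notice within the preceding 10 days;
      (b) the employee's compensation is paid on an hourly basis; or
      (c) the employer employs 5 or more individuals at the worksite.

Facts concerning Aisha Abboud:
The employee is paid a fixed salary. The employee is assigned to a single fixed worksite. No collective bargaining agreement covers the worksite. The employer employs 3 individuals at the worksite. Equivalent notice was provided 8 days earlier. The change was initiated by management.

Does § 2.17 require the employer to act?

No — not required.

(1) no CBA — holds.
(2) not employee-requested — holds.
(a) no recent notice — not met.
(b) hourly-paid — fails.
(c) ≥ 5 at site — not satisfied.
(3) = F OR F OR F = false.
Overall = T AND T AND F = false.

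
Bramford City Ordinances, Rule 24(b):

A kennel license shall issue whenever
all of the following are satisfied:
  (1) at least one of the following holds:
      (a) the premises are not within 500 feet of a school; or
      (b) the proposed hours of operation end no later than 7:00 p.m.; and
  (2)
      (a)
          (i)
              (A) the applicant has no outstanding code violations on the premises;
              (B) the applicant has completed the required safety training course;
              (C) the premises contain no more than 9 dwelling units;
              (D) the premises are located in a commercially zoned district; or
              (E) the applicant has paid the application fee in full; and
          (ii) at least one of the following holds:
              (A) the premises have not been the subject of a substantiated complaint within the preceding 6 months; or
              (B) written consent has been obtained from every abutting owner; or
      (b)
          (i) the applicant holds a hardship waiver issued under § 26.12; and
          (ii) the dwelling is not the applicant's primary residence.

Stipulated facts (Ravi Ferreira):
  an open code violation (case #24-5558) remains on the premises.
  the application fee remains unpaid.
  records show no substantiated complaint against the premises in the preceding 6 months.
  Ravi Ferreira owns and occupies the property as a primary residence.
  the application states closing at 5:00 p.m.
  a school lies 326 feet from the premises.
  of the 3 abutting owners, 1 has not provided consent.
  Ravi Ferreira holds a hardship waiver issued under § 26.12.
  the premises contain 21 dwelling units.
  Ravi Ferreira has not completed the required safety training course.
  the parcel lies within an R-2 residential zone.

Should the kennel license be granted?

No — denied.

(a) ≥500 ft from school — fails.
(b) closes by 7 p.m. — holds.
(1): F OR T → true.
(A) no code violations — not satisfied.
(B) safety training — fails.
(C) ≤ 9 units — fails.
(D) commercially zoned — fails.
(E) fee paid — fails.
(i): F OR F OR F OR F OR F → false.
(A) no complaint in 6 mo. — met.
(B) all abutters consent — not met.
(ii) = T OR F = true.
(a) = F AND T = false.
(i) hardship waiver — satisfied.
(ii) not (primary residence) — not satisfied.
(b): T AND F → false.
(2): F OR F → false.
Overall = T AND F = false.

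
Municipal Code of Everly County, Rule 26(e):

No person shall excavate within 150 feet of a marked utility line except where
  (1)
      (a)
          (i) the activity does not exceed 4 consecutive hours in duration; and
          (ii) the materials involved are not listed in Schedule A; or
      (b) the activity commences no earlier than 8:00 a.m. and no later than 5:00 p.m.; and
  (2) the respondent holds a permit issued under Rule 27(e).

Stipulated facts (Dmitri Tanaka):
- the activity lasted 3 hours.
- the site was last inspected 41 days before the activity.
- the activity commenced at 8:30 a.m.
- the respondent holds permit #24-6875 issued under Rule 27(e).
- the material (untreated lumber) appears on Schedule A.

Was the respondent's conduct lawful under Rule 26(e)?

Yes — lawful.

(i) ≤ 4 hrs duration — met.
(ii) not (Schedule A material) — not met.
So (a) is not satisfied (T AND F).
(b) start within hours — met.
So (1) is satisfied (F OR T).
(2) holds permit — holds.
So Overall is satisfied (T AND T).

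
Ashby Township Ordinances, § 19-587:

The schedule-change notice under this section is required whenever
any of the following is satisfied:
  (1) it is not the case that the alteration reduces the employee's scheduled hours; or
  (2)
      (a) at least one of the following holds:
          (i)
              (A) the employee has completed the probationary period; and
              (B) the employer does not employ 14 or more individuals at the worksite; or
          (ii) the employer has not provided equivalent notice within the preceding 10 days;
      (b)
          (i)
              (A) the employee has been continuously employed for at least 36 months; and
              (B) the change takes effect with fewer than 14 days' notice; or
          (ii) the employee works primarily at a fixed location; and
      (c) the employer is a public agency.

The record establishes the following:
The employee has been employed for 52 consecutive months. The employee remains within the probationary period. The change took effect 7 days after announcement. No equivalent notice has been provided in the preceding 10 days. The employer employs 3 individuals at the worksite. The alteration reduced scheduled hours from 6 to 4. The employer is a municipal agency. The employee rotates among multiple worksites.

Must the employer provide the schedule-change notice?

Yes — required.

(1) not (hours reduced) — fails.
(A) past probation — not met.
(B) not (≥ 14 at site) — satisfied.
So (i) is not satisfied (F AND T).
(ii) no recent notice — met.
(a): F OR T → true.
(A) tenure ≥ 36 mo. — satisfied.
(B) < 14 days' notice — holds.
(i): T AND T → true.
(ii) fixed location — fails.
So (b) is satisfied (T OR F).
(c) public agency — met.
So (2) is satisfied (T AND T AND T).
Overall: F OR T → true.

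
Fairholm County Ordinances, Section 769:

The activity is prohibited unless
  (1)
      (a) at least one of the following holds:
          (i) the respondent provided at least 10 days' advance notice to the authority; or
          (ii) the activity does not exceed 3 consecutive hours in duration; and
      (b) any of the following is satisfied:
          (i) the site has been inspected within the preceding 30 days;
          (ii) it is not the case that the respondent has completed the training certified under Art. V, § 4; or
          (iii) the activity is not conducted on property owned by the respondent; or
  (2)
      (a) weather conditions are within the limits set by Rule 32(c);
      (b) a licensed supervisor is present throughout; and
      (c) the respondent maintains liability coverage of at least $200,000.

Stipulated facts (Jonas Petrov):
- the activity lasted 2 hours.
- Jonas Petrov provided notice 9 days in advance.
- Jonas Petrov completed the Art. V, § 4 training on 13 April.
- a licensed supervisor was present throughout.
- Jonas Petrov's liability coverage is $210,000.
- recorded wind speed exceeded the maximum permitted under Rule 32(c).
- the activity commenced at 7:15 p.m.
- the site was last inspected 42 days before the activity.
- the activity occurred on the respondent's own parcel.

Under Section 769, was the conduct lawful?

No — unlawful.

(i) ≥10 days' notice — not met.
(ii) ≤ 3 hrs duration — holds.
(a) = F OR T = true.
(i) site inspected — not met.
(ii) not (training certified) — not met.
(iii) not (own property) — not met.
So (b) is not satisfied (F OR F OR F).
So (1) is not satisfied (T AND F).
(a) weather ok — not satisfied.
(b) supervisor present — satisfied.
(c) coverage ≥ $200,000 — satisfied.
(2) = F AND T AND T = false.
Overall = F OR F = false.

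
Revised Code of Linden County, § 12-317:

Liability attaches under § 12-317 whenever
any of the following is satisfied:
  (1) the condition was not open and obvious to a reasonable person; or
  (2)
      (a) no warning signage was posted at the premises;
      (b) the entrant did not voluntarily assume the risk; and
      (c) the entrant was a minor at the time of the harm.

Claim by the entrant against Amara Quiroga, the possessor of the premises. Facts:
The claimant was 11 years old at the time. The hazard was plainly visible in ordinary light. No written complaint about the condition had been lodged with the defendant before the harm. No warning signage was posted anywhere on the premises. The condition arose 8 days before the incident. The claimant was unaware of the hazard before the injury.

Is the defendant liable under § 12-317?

Yes — liable.

(1) not open/obvious — fails.
(a) no signage posted — satisfied.
(b) no assumed risk — met.
(c) entrant a minor — met.
(2): T AND T AND T → true.
Overall: F OR T → true.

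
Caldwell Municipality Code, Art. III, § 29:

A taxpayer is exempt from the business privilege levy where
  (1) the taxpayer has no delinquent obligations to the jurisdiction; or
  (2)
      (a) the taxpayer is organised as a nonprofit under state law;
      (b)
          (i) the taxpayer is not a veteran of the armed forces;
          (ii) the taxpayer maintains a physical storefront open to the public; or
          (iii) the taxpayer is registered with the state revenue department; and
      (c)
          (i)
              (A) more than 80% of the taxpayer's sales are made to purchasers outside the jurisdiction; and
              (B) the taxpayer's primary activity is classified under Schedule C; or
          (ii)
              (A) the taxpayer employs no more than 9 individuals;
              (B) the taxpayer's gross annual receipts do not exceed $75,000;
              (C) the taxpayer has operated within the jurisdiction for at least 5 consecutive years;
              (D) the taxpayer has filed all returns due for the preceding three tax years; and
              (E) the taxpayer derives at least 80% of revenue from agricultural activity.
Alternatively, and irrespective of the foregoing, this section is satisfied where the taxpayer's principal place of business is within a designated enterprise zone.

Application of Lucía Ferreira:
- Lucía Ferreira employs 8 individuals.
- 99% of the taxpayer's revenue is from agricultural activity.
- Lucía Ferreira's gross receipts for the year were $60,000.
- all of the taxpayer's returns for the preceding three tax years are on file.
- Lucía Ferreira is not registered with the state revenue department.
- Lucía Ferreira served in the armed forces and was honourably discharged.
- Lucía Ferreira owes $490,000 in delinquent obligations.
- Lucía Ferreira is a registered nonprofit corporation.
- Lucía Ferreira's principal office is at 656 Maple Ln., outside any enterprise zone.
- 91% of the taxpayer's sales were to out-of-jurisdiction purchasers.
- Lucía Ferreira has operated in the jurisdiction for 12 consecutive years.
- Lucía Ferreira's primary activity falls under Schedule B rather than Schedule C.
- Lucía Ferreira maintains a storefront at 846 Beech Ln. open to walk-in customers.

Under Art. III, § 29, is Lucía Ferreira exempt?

Yes — exempt.

(1) no delinquency — not satisfied.
(a) nonprofit — met.
(i) not (veteran) — fails.
(ii) has storefront — satisfied.
(iii) state-registered — not satisfied.
So (b) is satisfied (F OR T OR F).
(A) >80% out-of-jur. sales — satisfied.
(B) Schedule C activity — fails.
(i): T AND F → false.
(A) ≤ 9 employees — met.
(B) receipts ≤ $75,000 — holds.
(C) ≥ 5 yrs in jurisdiction — satisfied.
(D) returns current — met.
(E) ≥80% agricultural — met.
So (ii) is satisfied (T AND T AND T AND T AND T).
(c): F OR T → true.
So (2) is satisfied (T AND T AND T).
Overall: F OR T → true.
Exception (in enterprise zone) — not satisfied.
Result: main true OR exception false → true.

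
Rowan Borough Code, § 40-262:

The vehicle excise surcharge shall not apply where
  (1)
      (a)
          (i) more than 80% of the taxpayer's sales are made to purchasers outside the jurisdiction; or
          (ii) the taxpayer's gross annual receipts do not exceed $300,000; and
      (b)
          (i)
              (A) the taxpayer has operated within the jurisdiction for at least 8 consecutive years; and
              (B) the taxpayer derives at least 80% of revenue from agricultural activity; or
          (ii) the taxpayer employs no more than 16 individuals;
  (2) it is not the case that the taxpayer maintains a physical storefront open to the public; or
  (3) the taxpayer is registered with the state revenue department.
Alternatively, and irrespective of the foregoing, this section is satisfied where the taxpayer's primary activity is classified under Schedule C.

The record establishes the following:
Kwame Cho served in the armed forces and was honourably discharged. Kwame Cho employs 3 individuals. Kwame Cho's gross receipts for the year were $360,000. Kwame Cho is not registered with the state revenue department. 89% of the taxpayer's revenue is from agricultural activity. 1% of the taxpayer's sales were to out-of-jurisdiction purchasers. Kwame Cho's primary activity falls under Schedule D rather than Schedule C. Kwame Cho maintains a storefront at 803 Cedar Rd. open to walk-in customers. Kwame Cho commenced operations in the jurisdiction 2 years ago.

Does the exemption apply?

No — not exempt.

(i) >80% out-of-jur. sales — not met.
(ii) receipts ≤ $300,000 — fails.
(a): F OR F → false.
(A) ≥ 8 yrs in jurisdiction — fails.
(B) ≥80% agricultural — holds.
(i) = F AND T = false.
(ii) ≤ 16 employees — holds.
(b): F OR T → true.
So (1) is not satisfied (F AND T).
(2) not (has storefront) — fails.
(3) state-registered — fails.
Overall: F OR F OR F → false.
Exception (Schedule C activity) — not satisfied.
Result: main false OR exception false → false.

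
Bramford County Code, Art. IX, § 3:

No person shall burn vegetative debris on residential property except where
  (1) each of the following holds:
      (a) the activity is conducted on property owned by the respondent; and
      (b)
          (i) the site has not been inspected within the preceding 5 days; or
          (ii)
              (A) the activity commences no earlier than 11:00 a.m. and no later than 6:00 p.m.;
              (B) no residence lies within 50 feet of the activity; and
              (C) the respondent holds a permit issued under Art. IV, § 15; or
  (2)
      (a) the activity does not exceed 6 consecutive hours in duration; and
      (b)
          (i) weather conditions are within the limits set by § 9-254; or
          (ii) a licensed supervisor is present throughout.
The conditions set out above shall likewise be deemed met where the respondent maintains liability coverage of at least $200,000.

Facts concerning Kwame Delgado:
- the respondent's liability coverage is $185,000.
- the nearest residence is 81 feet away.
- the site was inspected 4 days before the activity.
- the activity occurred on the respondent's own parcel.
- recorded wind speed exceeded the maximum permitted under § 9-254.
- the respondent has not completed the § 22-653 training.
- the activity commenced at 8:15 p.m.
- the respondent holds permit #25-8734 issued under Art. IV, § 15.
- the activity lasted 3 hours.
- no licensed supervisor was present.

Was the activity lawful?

No — unlawful.

(a) own property — met.
(i) not (site inspected) — not met.
(A) start within hours — not satisfied.
(B) no residence in 50 ft — satisfied.
(C) holds permit — satisfied.
(ii): F AND T AND T → false.
(b): F OR F → false.
So (1) is not satisfied (T AND F).
(a) ≤ 6 hrs duration — holds.
(i) weather ok — not satisfied.
(ii) supervisor present — fails.
(b): F OR F → false.
(2): T AND F → false.
Overall = F OR F = false.
Exception (coverage ≥ $200,000) — not satisfied.
Result: main false OR exception false → false.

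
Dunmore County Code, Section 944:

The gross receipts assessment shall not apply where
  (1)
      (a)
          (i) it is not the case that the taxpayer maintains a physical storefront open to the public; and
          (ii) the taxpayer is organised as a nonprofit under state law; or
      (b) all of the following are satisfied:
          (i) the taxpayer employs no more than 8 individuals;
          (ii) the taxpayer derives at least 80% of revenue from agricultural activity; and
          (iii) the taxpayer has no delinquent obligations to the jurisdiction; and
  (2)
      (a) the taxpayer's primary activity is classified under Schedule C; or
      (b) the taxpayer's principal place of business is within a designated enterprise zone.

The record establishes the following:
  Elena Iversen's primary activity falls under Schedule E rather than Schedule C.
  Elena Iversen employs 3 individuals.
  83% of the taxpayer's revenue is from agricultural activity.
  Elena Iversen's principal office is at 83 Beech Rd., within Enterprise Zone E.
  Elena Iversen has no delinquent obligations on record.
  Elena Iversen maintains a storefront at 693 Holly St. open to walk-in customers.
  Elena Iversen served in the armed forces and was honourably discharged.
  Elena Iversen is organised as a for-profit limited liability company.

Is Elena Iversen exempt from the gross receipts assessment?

(i) not (has storefront) — fails.
(ii) nonprofit — not satisfied.
(a) = F AND F = false.
(i) ≤ 8 employees — holds.
(ii) ≥80% agricultural — satisfied.
(iii) no delinquency — satisfied.
So (b) is satisfied (T AND T AND T).
(1): F OR T → true.
(a) Schedule C activity — not satisfied.
(b) in enterprise zone — met.
So (2) is satisfied (F OR T).
Overall: T AND T → true.

Yes — exempt.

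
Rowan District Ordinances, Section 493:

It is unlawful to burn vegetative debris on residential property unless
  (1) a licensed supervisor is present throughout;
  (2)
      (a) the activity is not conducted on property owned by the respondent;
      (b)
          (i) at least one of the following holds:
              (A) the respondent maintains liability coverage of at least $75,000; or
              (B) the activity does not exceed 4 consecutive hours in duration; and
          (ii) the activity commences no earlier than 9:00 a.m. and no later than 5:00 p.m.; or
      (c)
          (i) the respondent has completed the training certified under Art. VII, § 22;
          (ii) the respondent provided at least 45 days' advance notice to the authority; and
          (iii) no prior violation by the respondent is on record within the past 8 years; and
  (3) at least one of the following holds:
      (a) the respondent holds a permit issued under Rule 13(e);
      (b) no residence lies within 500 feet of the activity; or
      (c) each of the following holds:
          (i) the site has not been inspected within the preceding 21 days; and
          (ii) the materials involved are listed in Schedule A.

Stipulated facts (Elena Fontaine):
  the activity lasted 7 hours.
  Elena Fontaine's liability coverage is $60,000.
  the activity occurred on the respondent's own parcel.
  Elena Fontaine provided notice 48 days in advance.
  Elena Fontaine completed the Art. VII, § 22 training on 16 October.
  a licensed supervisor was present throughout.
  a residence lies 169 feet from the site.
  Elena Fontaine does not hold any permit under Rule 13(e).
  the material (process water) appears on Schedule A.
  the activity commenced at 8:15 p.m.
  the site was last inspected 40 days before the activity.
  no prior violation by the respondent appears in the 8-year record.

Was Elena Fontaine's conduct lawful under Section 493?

(1) supervisor present — met.
(a) not (own property) — not met.
(A) coverage ≥ $75,000 — fails.
(B) ≤ 4 hrs duration — not met.
(i): F OR F → false.
(ii) start within hours — fails.
So (b) is not satisfied (F AND F).
(i) training certified — holds.
(ii) ≥45 days' notice — satisfied.
(iii) no prior violation — holds.
So (c) is satisfied (T AND T AND T).
So (2) is satisfied (F OR F OR T).
(a) holds permit — fails.
(b) no residence in 500 ft — not satisfied.
(i) not (site inspected) — met.
(ii) Schedule A material — met.
So (c) is satisfied (T AND T).
(3): F OR F OR T → true.
So Overall is satisfied (T AND T AND T).

Yes — lawful.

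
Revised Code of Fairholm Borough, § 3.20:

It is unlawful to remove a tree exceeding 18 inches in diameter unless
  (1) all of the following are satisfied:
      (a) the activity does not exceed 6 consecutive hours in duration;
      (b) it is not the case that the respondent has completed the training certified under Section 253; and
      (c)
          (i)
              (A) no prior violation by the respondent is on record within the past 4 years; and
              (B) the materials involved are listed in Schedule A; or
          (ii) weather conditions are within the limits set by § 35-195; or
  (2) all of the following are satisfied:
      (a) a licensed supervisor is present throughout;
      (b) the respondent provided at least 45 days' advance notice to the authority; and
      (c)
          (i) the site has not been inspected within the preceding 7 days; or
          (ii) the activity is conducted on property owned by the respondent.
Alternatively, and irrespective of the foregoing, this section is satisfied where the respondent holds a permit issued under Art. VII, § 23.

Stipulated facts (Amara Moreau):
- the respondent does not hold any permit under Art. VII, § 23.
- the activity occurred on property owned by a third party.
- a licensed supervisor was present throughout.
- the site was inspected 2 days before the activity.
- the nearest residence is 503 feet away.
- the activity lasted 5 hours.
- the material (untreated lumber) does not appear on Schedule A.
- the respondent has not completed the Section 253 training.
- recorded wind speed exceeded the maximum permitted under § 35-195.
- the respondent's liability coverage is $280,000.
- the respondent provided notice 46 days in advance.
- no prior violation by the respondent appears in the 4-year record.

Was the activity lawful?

No — unlawful.

(a) ≤ 6 hrs duration — holds.
(b) not (training certified) — satisfied.
(A) no prior violation — met.
(B) Schedule A material — not met.
(i) = T AND F = false.
(ii) weather ok — not satisfied.
So (c) is not satisfied (F OR F).
So (1) is not satisfied (T AND T AND F).
(a) supervisor present — satisfied.
(b) ≥45 days' notice — holds.
(i) not (site inspected) — not met.
(ii) own property — not met.
So (c) is not satisfied (F OR F).
(2): T AND T AND F → false.
Overall: F OR F → false.
Exception (holds permit) — not satisfied.
Result: main false OR exception false → false.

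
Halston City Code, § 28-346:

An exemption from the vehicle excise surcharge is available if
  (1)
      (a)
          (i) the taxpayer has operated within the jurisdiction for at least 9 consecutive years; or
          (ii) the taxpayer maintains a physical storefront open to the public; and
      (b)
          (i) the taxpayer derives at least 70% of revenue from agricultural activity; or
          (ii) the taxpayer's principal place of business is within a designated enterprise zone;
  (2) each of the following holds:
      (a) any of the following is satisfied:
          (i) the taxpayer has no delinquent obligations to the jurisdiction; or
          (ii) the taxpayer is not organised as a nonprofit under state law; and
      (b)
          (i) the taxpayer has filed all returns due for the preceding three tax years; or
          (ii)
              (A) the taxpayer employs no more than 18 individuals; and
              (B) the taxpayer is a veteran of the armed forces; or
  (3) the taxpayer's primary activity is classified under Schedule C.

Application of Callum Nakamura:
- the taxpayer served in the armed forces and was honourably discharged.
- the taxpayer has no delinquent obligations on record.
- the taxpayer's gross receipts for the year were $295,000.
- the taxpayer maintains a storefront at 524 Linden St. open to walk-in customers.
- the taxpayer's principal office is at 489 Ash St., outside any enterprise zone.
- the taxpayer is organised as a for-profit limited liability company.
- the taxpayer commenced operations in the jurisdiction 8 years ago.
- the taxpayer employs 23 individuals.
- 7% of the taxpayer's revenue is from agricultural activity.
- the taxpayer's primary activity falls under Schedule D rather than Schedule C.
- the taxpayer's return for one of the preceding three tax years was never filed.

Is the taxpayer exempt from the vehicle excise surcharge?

No — not exempt.

(i) ≥ 9 yrs in jurisdiction — not met.
(ii) has storefront — holds.
(a): F OR T → true.
(i) ≥70% agricultural — not satisfied.
(ii) in enterprise zone — fails.
(b) = F OR F = false.
(1) = T AND F = false.
(i) no delinquency — holds.
(ii) not (nonprofit) — satisfied.
(a) = T OR T = true.
(i) returns current — not satisfied.
(A) ≤ 18 employees — fails.
(B) veteran — met.
(ii): F AND T → false.
(b): F OR F → false.
(2): T AND F → false.
(3) Schedule C activity — not met.
Overall: F OR F OR F → false.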